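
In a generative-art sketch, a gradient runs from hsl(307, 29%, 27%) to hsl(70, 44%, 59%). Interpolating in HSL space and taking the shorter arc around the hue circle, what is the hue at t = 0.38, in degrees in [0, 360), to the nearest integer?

354

Hue: 70 − 307 = -237°, but |-237| > 180 so the shorter arc goes the other way: Δh = -237 + 360 = 123°.
H = 307 + 0.38 × (123) = 353.74 → 354°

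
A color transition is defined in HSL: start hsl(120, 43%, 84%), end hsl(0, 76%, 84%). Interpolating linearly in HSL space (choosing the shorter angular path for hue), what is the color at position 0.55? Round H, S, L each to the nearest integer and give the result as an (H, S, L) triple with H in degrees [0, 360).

(54, 61, 84)

Hue arc: Δh = 0 − 120 = -120° (|Δh| ≤ 180, already the shorter path).
H = 120 + 0.55 × (-120) = 54 → 54°
S = 43 + 0.55 × (76 − 43) = 61.15 → 61%
L = 84 + 0.55 × (84 − 84) = 84 → 84%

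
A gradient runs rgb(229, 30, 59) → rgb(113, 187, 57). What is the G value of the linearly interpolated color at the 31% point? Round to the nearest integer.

79

G = 30 + 0.31 × (187 − 30) = 78.67 → 79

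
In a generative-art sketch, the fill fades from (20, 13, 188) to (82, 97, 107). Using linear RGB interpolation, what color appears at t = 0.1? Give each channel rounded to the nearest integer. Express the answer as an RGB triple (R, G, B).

R = 20 + 0.1 × (82 − 20) = 20 + 0.1 × 62 = 26.2 → 26
G = 13 + 0.1 × (97 − 13) = 13 + 0.1 × 84 = 21.4 → 21
B = 188 + 0.1 × (107 − 188) = 188 + 0.1 × -81 = 179.9 → 180

(26, 21, 180)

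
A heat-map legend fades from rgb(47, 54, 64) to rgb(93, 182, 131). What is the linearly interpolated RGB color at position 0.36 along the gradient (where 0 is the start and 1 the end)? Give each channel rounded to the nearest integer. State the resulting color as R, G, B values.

R = 47 + 0.36 × (93 − 47) = 47 + 0.36 × 46 = 63.56 → 64
G = 54 + 0.36 × (182 − 54) = 54 + 0.36 × 128 = 100.08 → 100
B = 64 + 0.36 × (131 − 64) = 64 + 0.36 × 67 = 88.12 → 88

(64, 100, 88)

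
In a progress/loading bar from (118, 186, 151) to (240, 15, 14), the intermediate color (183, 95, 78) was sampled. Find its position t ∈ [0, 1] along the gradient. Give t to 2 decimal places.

Invert the lerp on the G channel (largest span, 171): t = (95 − 186) / (15 − 186) = -91/-171 = 0.53216.
Check on R: (183 − 118)/(240 − 118) = 0.5328 ✓

0.53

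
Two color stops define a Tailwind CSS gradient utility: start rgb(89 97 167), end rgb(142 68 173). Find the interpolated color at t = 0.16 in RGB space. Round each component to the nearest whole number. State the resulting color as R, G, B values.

(97, 92, 168)

R = 89 + 0.16 × (142 − 89) = 89 + 0.16 × 53 = 97.48 → 97
G = 97 + 0.16 × (68 − 97) = 97 + 0.16 × -29 = 92.36 → 92
B = 167 + 0.16 × (173 − 167) = 167 + 0.16 × 6 = 167.96 → 168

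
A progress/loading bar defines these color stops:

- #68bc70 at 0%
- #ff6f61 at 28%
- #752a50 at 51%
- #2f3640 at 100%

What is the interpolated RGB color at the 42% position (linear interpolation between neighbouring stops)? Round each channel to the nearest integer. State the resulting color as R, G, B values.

42% lies between the 28% and 51% stops, so the local fraction is t = (42 − 28)/(51 − 28) = 14/23 ≈ 0.6087.
#ff6f61 → (255, 111, 97); #752a50 → (117, 42, 80).
R = 255 + 0.6087 × (117 − 255) = 170.999 → 171
G = 111 + 0.6087 × (42 − 111) = 69 → 69
B = 97 + 0.6087 × (80 − 97) = 86.652 → 87

(171, 69, 87)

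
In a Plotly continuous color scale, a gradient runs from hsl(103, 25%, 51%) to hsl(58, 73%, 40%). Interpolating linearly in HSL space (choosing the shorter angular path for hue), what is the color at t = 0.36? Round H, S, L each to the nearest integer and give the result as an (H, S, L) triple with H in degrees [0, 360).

(87, 42, 47)

Hue arc: Δh = 58 − 103 = -45° (|Δh| ≤ 180, already the shorter path).
H = 103 + 0.36 × (-45) = 86.8 → 87°
S = 25 + 0.36 × (73 − 25) = 42.28 → 42%
L = 51 + 0.36 × (40 − 51) = 47.04 → 47%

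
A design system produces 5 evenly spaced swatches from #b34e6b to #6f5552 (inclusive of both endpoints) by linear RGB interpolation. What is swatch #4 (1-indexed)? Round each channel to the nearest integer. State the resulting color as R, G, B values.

With 5 swatches and endpoints inclusive, swatch 4 sits at t = (4 − 1)/(5 − 1) = 3/4 ≈ 0.75.
#b34e6b → (179, 78, 107); #6f5552 → (111, 85, 82).
R = 179 + 0.75 × (111 − 179) = 128 → 128
G = 78 + 0.75 × (85 − 78) = 83.25 → 83
B = 107 + 0.75 × (82 − 107) = 88.25 → 88

(128, 83, 88)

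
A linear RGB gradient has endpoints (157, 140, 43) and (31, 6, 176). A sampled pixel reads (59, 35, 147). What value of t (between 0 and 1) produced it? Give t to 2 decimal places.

Invert the lerp on the G channel (largest span, 134): t = (35 − 140) / (6 − 140) = -105/-134 = 0.78358.
Check on R: (59 − 157)/(31 − 157) = 0.7778 ✓

0.78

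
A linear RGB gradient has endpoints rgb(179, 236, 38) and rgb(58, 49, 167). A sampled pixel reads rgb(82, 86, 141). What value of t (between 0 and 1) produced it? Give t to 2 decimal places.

0.80

Invert the lerp on the G channel (largest span, 187): t = (86 − 236) / (49 − 236) = -150/-187 = 0.80214.
Check on R: (82 − 179)/(58 − 179) = 0.8017 ✓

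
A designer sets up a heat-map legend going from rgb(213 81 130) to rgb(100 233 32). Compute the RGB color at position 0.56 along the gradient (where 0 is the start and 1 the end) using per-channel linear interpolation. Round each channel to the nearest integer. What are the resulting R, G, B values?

(150, 166, 75)

R = 213 + 0.56 × (100 − 213) = 213 + 0.56 × -113 = 149.72 → 150
G = 81 + 0.56 × (233 − 81) = 81 + 0.56 × 152 = 166.12 → 166
B = 130 + 0.56 × (32 − 130) = 130 + 0.56 × -98 = 75.12 → 75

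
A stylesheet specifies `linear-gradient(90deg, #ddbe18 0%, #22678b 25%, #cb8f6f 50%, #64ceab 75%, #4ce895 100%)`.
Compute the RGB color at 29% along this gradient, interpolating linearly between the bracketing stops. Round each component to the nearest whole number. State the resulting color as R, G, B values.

29% lies between the 25% and 50% stops, so the local fraction is t = (29 − 25)/(50 − 25) = 4/25 ≈ 0.16.
#22678b → (34, 103, 139); #cb8f6f → (203, 143, 111).
R = 34 + 0.16 × (203 − 34) = 61.04 → 61
G = 103 + 0.16 × (143 − 103) = 109.4 → 109
B = 139 + 0.16 × (111 − 139) = 134.52 → 135

(61, 109, 135)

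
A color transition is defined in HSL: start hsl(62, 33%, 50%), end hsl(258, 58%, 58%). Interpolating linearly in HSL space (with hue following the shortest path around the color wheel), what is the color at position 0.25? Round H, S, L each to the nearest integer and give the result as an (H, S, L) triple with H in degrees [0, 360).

(21, 39, 52)

Hue: 258 − 62 = 196°, but |196| > 180 so the shorter arc goes the other way: Δh = 196 − 360 = -164°.
H = 62 + 0.25 × (-164) = 21 → 21°
S = 33 + 0.25 × (58 − 33) = 39.25 → 39%
L = 50 + 0.25 × (58 − 50) = 52 → 52%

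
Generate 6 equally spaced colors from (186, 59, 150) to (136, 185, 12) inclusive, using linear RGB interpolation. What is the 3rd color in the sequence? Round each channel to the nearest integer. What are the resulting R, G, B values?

(166, 109, 95)

With 6 swatches and endpoints inclusive, swatch 3 sits at t = (3 − 1)/(6 − 1) = 2/5 ≈ 0.4.
R = 186 + 0.4 × (136 − 186) = 166 → 166
G = 59 + 0.4 × (185 − 59) = 109.4 → 109
B = 150 + 0.4 × (12 − 150) = 94.8 → 95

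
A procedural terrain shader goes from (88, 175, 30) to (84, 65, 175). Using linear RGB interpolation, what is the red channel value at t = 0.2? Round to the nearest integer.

87

R = 88 + 0.2 × (84 − 88) = 87.2 → 87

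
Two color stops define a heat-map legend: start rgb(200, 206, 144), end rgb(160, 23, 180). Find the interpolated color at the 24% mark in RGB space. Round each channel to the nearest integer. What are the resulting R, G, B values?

(190, 162, 153)

24% corresponds to t = 0.24.
R = 200 + 0.24 × (160 − 200) = 200 + 0.24 × -40 = 190.4 → 190
G = 206 + 0.24 × (23 − 206) = 206 + 0.24 × -183 = 162.08 → 162
B = 144 + 0.24 × (180 − 144) = 144 + 0.24 × 36 = 152.64 → 153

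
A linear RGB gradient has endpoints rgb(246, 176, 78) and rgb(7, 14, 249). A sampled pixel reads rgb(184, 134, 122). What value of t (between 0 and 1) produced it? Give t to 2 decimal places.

0.26

Invert the lerp on the R channel (largest span, 239): t = (184 − 246) / (7 − 246) = -62/-239 = 0.25941.
Check on G: (134 − 176)/(14 − 176) = 0.2593 ✓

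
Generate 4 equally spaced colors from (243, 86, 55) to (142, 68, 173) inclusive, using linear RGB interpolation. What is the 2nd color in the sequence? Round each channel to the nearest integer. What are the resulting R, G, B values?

(209, 80, 94)

With 4 swatches and endpoints inclusive, swatch 2 sits at t = (2 − 1)/(4 − 1) = 1/3 ≈ 0.3333.
R = 243 + 0.3333 × (142 − 243) = 209.337 → 209
G = 86 + 0.3333 × (68 − 86) = 80.001 → 80
B = 55 + 0.3333 × (173 − 55) = 94.329 → 94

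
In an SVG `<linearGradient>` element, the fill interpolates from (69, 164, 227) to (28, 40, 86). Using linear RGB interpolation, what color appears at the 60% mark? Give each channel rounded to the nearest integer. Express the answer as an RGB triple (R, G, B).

60% corresponds to t = 0.6.
R = 69 + 0.6 × (28 − 69) = 69 + 0.6 × -41 = 44.4 → 44
G = 164 + 0.6 × (40 − 164) = 164 + 0.6 × -124 = 89.6 → 90
B = 227 + 0.6 × (86 − 227) = 227 + 0.6 × -141 = 142.4 → 142
So the blended color is (44, 90, 142), about #2c5a8e.

(44, 90, 142)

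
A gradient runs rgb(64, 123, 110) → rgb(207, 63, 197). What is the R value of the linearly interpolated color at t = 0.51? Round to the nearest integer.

137

R = 64 + 0.51 × (207 − 64) = 136.93 → 137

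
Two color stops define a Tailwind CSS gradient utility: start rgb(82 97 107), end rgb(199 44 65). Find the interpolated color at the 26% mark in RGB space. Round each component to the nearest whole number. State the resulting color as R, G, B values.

(112, 83, 96)

26% corresponds to t = 0.26.
R = 82 + 0.26 × (199 − 82) = 82 + 0.26 × 117 = 112.42 → 112
G = 97 + 0.26 × (44 − 97) = 97 + 0.26 × -53 = 83.22 → 83
B = 107 + 0.26 × (65 − 107) = 107 + 0.26 × -42 = 96.08 → 96
So the blended color is (112, 83, 96), about #705360.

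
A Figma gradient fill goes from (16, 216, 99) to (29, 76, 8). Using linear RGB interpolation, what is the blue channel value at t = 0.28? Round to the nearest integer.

74

B = 99 + 0.28 × (8 − 99) = 73.52 → 74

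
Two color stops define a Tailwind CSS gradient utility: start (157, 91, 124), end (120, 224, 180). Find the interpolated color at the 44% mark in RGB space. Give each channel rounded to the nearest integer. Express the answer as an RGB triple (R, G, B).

44% corresponds to t = 0.44.
R = 157 + 0.44 × (120 − 157) = 157 + 0.44 × -37 = 140.72 → 141
G = 91 + 0.44 × (224 − 91) = 91 + 0.44 × 133 = 149.52 → 150
B = 124 + 0.44 × (180 − 124) = 124 + 0.44 × 56 = 148.64 → 149

(141, 150, 149)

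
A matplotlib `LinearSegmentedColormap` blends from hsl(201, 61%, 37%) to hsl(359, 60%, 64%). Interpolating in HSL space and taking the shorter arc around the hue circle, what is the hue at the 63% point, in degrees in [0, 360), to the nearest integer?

Hue arc: Δh = 359 − 201 = 158° (|Δh| ≤ 180, already the shorter path).
H = 201 + 0.63 × (158) = 300.54 → 301°

301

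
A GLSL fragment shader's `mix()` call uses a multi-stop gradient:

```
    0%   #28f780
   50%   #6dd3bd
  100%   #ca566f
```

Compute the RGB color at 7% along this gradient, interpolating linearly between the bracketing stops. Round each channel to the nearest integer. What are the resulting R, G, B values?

(50, 242, 137)

7% lies between the 0% and 50% stops, so the local fraction is t = (7 − 0)/(50 − 0) = 7/50 ≈ 0.14.
#28f780 → (40, 247, 128); #6dd3bd → (109, 211, 189).
R = 40 + 0.14 × (109 − 40) = 49.66 → 50
G = 247 + 0.14 × (211 − 247) = 241.96 → 242
B = 128 + 0.14 × (189 − 128) = 136.54 → 137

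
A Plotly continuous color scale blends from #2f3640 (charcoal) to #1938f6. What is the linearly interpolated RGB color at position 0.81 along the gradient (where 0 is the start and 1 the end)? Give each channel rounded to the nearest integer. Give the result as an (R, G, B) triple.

#2f3640 → (47, 54, 64); #1938f6 → (25, 56, 246).
R = 47 + 0.81 × (25 − 47) = 47 + 0.81 × -22 = 29.18 → 29
G = 54 + 0.81 × (56 − 54) = 54 + 0.81 × 2 = 55.62 → 56
B = 64 + 0.81 × (246 − 64) = 64 + 0.81 × 182 = 211.42 → 211
So the blended color is (29, 56, 211), about #1d38d3.

(29, 56, 211)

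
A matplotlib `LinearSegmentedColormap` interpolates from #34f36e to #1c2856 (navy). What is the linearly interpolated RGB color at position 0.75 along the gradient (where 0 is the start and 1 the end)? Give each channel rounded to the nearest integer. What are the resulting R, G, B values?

#34f36e → (52, 243, 110); #1c2856 → (28, 40, 86).
R = 52 + 0.75 × (28 − 52) = 52 + 0.75 × -24 = 34 → 34
G = 243 + 0.75 × (40 − 243) = 243 + 0.75 × -203 = 90.75 → 91
B = 110 + 0.75 × (86 − 110) = 110 + 0.75 × -24 = 92 → 92
So the blended color is (34, 91, 92), about #225b5c.

(34, 91, 92)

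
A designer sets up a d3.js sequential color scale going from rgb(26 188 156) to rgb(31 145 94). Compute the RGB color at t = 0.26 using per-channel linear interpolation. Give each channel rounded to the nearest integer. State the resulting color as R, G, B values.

(27, 177, 140)

R = 26 + 0.26 × (31 − 26) = 26 + 0.26 × 5 = 27.3 → 27
G = 188 + 0.26 × (145 − 188) = 188 + 0.26 × -43 = 176.82 → 177
B = 156 + 0.26 × (94 − 156) = 156 + 0.26 × -62 = 139.88 → 140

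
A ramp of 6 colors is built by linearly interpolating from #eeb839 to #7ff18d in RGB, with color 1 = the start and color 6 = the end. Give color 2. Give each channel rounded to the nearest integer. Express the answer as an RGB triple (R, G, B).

(216, 195, 74)

With 6 swatches and endpoints inclusive, swatch 2 sits at t = (2 − 1)/(6 − 1) = 1/5 ≈ 0.2.
#eeb839 → (238, 184, 57); #7ff18d → (127, 241, 141).
R = 238 + 0.2 × (127 − 238) = 215.8 → 216
G = 184 + 0.2 × (241 − 184) = 195.4 → 195
B = 57 + 0.2 × (141 − 57) = 73.8 → 74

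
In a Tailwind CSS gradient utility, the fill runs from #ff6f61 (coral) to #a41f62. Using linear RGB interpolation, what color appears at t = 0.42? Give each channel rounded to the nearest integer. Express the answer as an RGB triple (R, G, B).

(217, 77, 97)

#ff6f61 → (255, 111, 97); #a41f62 → (164, 31, 98).
R = 255 + 0.42 × (164 − 255) = 255 + 0.42 × -91 = 216.78 → 217
G = 111 + 0.42 × (31 − 111) = 111 + 0.42 × -80 = 77.4 → 77
B = 97 + 0.42 × (98 − 97) = 97 + 0.42 × 1 = 97.42 → 97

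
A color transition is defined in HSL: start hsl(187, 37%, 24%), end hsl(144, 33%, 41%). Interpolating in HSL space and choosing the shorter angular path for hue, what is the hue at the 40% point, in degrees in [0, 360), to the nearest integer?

Hue arc: Δh = 144 − 187 = -43° (|Δh| ≤ 180, already the shorter path).
H = 187 + 0.4 × (-43) = 169.8 → 170°

170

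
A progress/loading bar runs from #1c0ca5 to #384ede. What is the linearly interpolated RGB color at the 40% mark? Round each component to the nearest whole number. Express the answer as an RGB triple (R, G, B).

#1c0ca5 → (28, 12, 165); #384ede → (56, 78, 222).
40% corresponds to t = 0.4.
R = 28 + 0.4 × (56 − 28) = 28 + 0.4 × 28 = 39.2 → 39
G = 12 + 0.4 × (78 − 12) = 12 + 0.4 × 66 = 38.4 → 38
B = 165 + 0.4 × (222 − 165) = 165 + 0.4 × 57 = 187.8 → 188

(39, 38, 188)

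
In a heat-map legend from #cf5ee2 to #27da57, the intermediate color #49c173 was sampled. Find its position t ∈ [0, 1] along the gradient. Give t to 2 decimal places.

Invert the lerp on the R channel (largest span, 168): t = (73 − 207) / (39 − 207) = -134/-168 = 0.79762.
Check on G: (193 − 94)/(218 − 94) = 0.7984 ✓

0.80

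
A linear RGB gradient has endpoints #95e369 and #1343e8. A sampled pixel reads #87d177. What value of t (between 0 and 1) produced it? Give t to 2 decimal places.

Invert the lerp on the G channel (largest span, 160): t = (209 − 227) / (67 − 227) = -18/-160 = 0.1125.
Check on R: (135 − 149)/(19 − 149) = 0.1077 ✓

0.11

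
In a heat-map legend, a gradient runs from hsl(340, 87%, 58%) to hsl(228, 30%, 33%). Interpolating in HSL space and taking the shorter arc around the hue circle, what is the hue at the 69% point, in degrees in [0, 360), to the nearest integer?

Hue arc: Δh = 228 − 340 = -112° (|Δh| ≤ 180, already the shorter path).
H = 340 + 0.69 × (-112) = 262.72 → 263°

263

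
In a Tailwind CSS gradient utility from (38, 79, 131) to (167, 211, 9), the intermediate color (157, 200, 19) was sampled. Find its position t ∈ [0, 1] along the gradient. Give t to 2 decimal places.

0.92

Invert the lerp on the G channel (largest span, 132): t = (200 − 79) / (211 − 79) = 121/132 = 0.91667.
Check on R: (157 − 38)/(167 − 38) = 0.9225 ✓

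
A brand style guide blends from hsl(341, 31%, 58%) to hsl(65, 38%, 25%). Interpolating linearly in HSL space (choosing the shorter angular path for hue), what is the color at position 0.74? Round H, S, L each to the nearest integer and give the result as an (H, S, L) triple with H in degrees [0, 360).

(43, 36, 34)

Hue: 65 − 341 = -276°, but |-276| > 180 so the shorter arc goes the other way: Δh = -276 + 360 = 84°.
H = 341 + 0.74 × (84) = 403.16 → 403 → 403 mod 360 = 43°
S = 31 + 0.74 × (38 − 31) = 36.18 → 36%
L = 58 + 0.74 × (25 − 58) = 33.58 → 34%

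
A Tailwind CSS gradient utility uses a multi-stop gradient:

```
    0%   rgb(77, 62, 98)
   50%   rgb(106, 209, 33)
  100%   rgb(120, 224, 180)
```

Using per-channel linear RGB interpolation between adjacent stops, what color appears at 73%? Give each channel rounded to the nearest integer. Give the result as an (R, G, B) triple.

73% lies between the 50% and 100% stops, so the local fraction is t = (73 − 50)/(100 − 50) = 23/50 ≈ 0.46.
R = 106 + 0.46 × (120 − 106) = 112.44 → 112
G = 209 + 0.46 × (224 − 209) = 215.9 → 216
B = 33 + 0.46 × (180 − 33) = 100.62 → 101

(112, 216, 101)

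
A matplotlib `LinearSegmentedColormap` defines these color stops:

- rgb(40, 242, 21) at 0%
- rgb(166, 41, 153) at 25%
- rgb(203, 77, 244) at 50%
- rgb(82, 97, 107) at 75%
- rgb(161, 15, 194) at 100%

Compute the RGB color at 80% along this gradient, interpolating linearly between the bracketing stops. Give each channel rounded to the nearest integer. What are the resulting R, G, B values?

80% lies between the 75% and 100% stops, so the local fraction is t = (80 − 75)/(100 − 75) = 5/25 ≈ 0.2.
R = 82 + 0.2 × (161 − 82) = 97.8 → 98
G = 97 + 0.2 × (15 − 97) = 80.6 → 81
B = 107 + 0.2 × (194 − 107) = 124.4 → 124

(98, 81, 124)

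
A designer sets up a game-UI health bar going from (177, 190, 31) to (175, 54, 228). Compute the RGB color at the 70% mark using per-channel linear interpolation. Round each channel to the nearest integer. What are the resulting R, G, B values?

70% corresponds to t = 0.7.
R = 177 + 0.7 × (175 − 177) = 177 + 0.7 × -2 = 175.6 → 176
G = 190 + 0.7 × (54 − 190) = 190 + 0.7 × -136 = 94.8 → 95
B = 31 + 0.7 × (228 − 31) = 31 + 0.7 × 197 = 168.9 → 169
So the blended color is (176, 95, 169), about #b05fa9.

(176, 95, 169)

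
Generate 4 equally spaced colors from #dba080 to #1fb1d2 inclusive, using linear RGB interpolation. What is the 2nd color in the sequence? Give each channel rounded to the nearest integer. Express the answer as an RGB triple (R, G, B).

(156, 166, 155)

With 4 swatches and endpoints inclusive, swatch 2 sits at t = (2 − 1)/(4 − 1) = 1/3 ≈ 0.3333.
#dba080 → (219, 160, 128); #1fb1d2 → (31, 177, 210).
R = 219 + 0.3333 × (31 − 219) = 156.34 → 156
G = 160 + 0.3333 × (177 − 160) = 165.666 → 166
B = 128 + 0.3333 × (210 − 128) = 155.331 → 155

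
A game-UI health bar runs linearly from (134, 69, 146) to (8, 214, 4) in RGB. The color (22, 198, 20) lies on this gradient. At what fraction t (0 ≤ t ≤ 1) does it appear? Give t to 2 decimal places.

0.89

Invert the lerp on the G channel (largest span, 145): t = (198 − 69) / (214 − 69) = 129/145 = 0.88966.
Check on R: (22 − 134)/(8 − 134) = 0.8889 ✓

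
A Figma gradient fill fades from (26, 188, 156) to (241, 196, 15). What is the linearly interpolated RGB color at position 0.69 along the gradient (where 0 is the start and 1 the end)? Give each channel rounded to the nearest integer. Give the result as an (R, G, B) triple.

R = 26 + 0.69 × (241 − 26) = 26 + 0.69 × 215 = 174.35 → 174
G = 188 + 0.69 × (196 − 188) = 188 + 0.69 × 8 = 193.52 → 194
B = 156 + 0.69 × (15 − 156) = 156 + 0.69 × -141 = 58.71 → 59

(174, 194, 59)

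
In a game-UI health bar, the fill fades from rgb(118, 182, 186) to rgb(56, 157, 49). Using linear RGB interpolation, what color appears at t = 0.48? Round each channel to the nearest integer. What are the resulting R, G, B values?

(88, 170, 120)

R = 118 + 0.48 × (56 − 118) = 118 + 0.48 × -62 = 88.24 → 88
G = 182 + 0.48 × (157 − 182) = 182 + 0.48 × -25 = 170 → 170
B = 186 + 0.48 × (49 − 186) = 186 + 0.48 × -137 = 120.24 → 120
So the blended color is (88, 170, 120), about #58aa78.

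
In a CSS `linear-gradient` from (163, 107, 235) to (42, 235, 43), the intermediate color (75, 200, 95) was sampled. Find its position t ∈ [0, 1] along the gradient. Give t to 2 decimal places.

Invert the lerp on the B channel (largest span, 192): t = (95 − 235) / (43 − 235) = -140/-192 = 0.72917.
Check on R: (75 − 163)/(42 − 163) = 0.7273 ✓

0.73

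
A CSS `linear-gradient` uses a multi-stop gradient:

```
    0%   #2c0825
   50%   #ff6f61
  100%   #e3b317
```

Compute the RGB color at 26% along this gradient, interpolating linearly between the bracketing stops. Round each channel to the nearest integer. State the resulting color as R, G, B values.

(154, 62, 68)

26% lies between the 0% and 50% stops, so the local fraction is t = (26 − 0)/(50 − 0) = 26/50 ≈ 0.52.
#2c0825 → (44, 8, 37); #ff6f61 → (255, 111, 97).
R = 44 + 0.52 × (255 − 44) = 153.72 → 154
G = 8 + 0.52 × (111 − 8) = 61.56 → 62
B = 37 + 0.52 × (97 − 37) = 68.2 → 68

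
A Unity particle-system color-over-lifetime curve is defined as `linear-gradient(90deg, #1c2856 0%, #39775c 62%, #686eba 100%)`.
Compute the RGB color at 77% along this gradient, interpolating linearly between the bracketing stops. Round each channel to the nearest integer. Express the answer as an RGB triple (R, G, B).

(76, 115, 129)

77% lies between the 62% and 100% stops, so the local fraction is t = (77 − 62)/(100 − 62) = 15/38 ≈ 0.3947.
#39775c → (57, 119, 92); #686eba → (104, 110, 186).
R = 57 + 0.3947 × (104 − 57) = 75.551 → 76
G = 119 + 0.3947 × (110 − 119) = 115.448 → 115
B = 92 + 0.3947 × (186 − 92) = 129.102 → 129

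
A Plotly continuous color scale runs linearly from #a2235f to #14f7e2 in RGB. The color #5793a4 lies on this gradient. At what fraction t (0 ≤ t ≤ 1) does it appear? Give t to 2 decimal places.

0.53

Invert the lerp on the G channel (largest span, 212): t = (147 − 35) / (247 − 35) = 112/212 = 0.5283.
Check on R: (87 − 162)/(20 − 162) = 0.5282 ✓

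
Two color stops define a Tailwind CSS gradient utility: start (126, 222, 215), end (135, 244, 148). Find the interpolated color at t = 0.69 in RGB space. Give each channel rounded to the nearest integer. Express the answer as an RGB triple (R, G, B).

(132, 237, 169)

R = 126 + 0.69 × (135 − 126) = 126 + 0.69 × 9 = 132.21 → 132
G = 222 + 0.69 × (244 − 222) = 222 + 0.69 × 22 = 237.18 → 237
B = 215 + 0.69 × (148 − 215) = 215 + 0.69 × -67 = 168.77 → 169
So the blended color is (132, 237, 169), about #84eda9.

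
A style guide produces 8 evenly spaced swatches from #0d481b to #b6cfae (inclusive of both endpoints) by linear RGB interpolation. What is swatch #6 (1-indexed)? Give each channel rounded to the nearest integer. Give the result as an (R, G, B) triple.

With 8 swatches and endpoints inclusive, swatch 6 sits at t = (6 − 1)/(8 − 1) = 5/7 ≈ 0.7143.
#0d481b → (13, 72, 27); #b6cfae → (182, 207, 174).
R = 13 + 0.7143 × (182 − 13) = 133.717 → 134
G = 72 + 0.7143 × (207 − 72) = 168.43 → 168
B = 27 + 0.7143 × (174 − 27) = 132.002 → 132

(134, 168, 132)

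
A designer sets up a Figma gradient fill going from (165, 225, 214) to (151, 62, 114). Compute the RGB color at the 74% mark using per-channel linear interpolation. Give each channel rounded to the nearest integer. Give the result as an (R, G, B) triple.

(155, 104, 140)

74% corresponds to t = 0.74.
R = 165 + 0.74 × (151 − 165) = 165 + 0.74 × -14 = 154.64 → 155
G = 225 + 0.74 × (62 − 225) = 225 + 0.74 × -163 = 104.38 → 104
B = 214 + 0.74 × (114 − 214) = 214 + 0.74 × -100 = 140 → 140
So the blended color is (155, 104, 140), about #9b688c.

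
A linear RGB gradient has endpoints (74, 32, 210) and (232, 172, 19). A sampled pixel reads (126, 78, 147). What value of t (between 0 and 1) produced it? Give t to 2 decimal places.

Invert the lerp on the B channel (largest span, 191): t = (147 − 210) / (19 − 210) = -63/-191 = 0.32984.
Check on R: (126 − 74)/(232 − 74) = 0.3291 ✓

0.33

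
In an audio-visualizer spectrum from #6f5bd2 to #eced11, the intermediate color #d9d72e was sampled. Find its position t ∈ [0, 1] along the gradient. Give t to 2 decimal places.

0.85

Invert the lerp on the B channel (largest span, 193): t = (46 − 210) / (17 − 210) = -164/-193 = 0.84974.
Check on R: (217 − 111)/(236 − 111) = 0.848 ✓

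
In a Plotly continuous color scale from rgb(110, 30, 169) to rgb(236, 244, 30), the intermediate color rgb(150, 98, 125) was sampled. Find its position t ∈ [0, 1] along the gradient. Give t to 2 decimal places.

Invert the lerp on the G channel (largest span, 214): t = (98 − 30) / (244 − 30) = 68/214 = 0.31776.
Check on R: (150 − 110)/(236 − 110) = 0.3175 ✓

0.32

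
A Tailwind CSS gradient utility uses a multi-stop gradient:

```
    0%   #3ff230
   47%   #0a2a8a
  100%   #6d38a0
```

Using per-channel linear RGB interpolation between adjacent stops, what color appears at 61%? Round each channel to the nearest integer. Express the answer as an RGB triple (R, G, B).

(36, 46, 144)

61% lies between the 47% and 100% stops, so the local fraction is t = (61 − 47)/(100 − 47) = 14/53 ≈ 0.2642.
#0a2a8a → (10, 42, 138); #6d38a0 → (109, 56, 160).
R = 10 + 0.2642 × (109 − 10) = 36.156 → 36
G = 42 + 0.2642 × (56 − 42) = 45.699 → 46
B = 138 + 0.2642 × (160 − 138) = 143.812 → 144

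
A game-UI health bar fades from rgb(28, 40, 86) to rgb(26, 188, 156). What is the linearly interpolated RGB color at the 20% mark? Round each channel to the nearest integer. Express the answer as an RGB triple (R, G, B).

20% corresponds to t = 0.2.
R = 28 + 0.2 × (26 − 28) = 28 + 0.2 × -2 = 27.6 → 28
G = 40 + 0.2 × (188 − 40) = 40 + 0.2 × 148 = 69.6 → 70
B = 86 + 0.2 × (156 − 86) = 86 + 0.2 × 70 = 100 → 100
So the blended color is (28, 70, 100), about #1c4664.

(28, 70, 100)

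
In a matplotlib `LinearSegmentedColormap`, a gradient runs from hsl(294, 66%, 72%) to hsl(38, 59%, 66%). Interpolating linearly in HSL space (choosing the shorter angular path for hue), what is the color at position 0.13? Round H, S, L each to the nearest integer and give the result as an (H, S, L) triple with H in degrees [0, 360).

Hue: 38 − 294 = -256°, but |-256| > 180 so the shorter arc goes the other way: Δh = -256 + 360 = 104°.
H = 294 + 0.13 × (104) = 307.52 → 308°
S = 66 + 0.13 × (59 − 66) = 65.09 → 65%
L = 72 + 0.13 × (66 − 72) = 71.22 → 71%

(308, 65, 71)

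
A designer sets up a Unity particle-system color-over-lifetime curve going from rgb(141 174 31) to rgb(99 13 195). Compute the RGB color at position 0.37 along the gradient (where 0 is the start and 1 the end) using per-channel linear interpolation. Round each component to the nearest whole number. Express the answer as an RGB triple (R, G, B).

R = 141 + 0.37 × (99 − 141) = 141 + 0.37 × -42 = 125.46 → 125
G = 174 + 0.37 × (13 − 174) = 174 + 0.37 × -161 = 114.43 → 114
B = 31 + 0.37 × (195 − 31) = 31 + 0.37 × 164 = 91.68 → 92

(125, 114, 92)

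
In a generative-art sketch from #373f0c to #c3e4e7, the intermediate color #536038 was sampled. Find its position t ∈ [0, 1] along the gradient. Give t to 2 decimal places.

0.20

Invert the lerp on the B channel (largest span, 219): t = (56 − 12) / (231 − 12) = 44/219 = 0.20091.
Check on R: (83 − 55)/(195 − 55) = 0.2 ✓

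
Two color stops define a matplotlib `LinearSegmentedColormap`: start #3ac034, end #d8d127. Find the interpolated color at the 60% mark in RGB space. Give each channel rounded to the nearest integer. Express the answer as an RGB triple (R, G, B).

(153, 202, 44)

#3ac034 → (58, 192, 52); #d8d127 → (216, 209, 39).
60% corresponds to t = 0.6.
R = 58 + 0.6 × (216 − 58) = 58 + 0.6 × 158 = 152.8 → 153
G = 192 + 0.6 × (209 − 192) = 192 + 0.6 × 17 = 202.2 → 202
B = 52 + 0.6 × (39 − 52) = 52 + 0.6 × -13 = 44.2 → 44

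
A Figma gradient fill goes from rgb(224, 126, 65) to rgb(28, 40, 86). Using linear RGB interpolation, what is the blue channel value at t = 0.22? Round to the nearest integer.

70

B = 65 + 0.22 × (86 − 65) = 69.62 → 70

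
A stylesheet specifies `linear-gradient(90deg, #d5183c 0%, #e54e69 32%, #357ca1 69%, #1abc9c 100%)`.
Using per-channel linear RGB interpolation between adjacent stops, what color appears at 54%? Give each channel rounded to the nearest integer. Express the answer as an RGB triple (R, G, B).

54% lies between the 32% and 69% stops, so the local fraction is t = (54 − 32)/(69 − 32) = 22/37 ≈ 0.5946.
#e54e69 → (229, 78, 105); #357ca1 → (53, 124, 161).
R = 229 + 0.5946 × (53 − 229) = 124.35 → 124
G = 78 + 0.5946 × (124 − 78) = 105.352 → 105
B = 105 + 0.5946 × (161 − 105) = 138.298 → 138

(124, 105, 138)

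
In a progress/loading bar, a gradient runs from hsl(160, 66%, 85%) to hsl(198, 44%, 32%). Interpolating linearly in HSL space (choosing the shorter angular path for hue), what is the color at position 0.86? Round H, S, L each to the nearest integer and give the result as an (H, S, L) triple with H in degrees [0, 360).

Hue arc: Δh = 198 − 160 = 38° (|Δh| ≤ 180, already the shorter path).
H = 160 + 0.86 × (38) = 192.68 → 193°
S = 66 + 0.86 × (44 − 66) = 47.08 → 47%
L = 85 + 0.86 × (32 − 85) = 39.42 → 39%

(193, 47, 39)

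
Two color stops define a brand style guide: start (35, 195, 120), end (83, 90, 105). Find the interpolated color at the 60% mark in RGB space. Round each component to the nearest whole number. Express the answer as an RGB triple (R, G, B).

(64, 132, 111)

60% corresponds to t = 0.6.
R = 35 + 0.6 × (83 − 35) = 35 + 0.6 × 48 = 63.8 → 64
G = 195 + 0.6 × (90 − 195) = 195 + 0.6 × -105 = 132 → 132
B = 120 + 0.6 × (105 − 120) = 120 + 0.6 × -15 = 111 → 111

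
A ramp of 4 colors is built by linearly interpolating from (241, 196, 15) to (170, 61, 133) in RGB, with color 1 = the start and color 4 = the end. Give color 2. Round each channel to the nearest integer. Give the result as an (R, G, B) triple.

With 4 swatches and endpoints inclusive, swatch 2 sits at t = (2 − 1)/(4 − 1) = 1/3 ≈ 0.3333.
R = 241 + 0.3333 × (170 − 241) = 217.336 → 217
G = 196 + 0.3333 × (61 − 196) = 151.005 → 151
B = 15 + 0.3333 × (133 − 15) = 54.329 → 54

(217, 151, 54)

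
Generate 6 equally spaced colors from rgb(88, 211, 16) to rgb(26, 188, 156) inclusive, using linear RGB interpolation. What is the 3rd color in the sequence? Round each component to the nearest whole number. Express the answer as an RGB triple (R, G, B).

With 6 swatches and endpoints inclusive, swatch 3 sits at t = (3 − 1)/(6 − 1) = 2/5 ≈ 0.4.
R = 88 + 0.4 × (26 − 88) = 63.2 → 63
G = 211 + 0.4 × (188 − 211) = 201.8 → 202
B = 16 + 0.4 × (156 − 16) = 72 → 72

(63, 202, 72)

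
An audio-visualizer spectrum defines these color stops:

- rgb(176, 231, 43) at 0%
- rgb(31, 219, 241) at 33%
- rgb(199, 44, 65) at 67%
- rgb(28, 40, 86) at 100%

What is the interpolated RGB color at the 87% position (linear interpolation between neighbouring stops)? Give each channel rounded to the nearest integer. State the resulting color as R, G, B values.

87% lies between the 67% and 100% stops, so the local fraction is t = (87 − 67)/(100 − 67) = 20/33 ≈ 0.6061.
R = 199 + 0.6061 × (28 − 199) = 95.357 → 95
G = 44 + 0.6061 × (40 − 44) = 41.576 → 42
B = 65 + 0.6061 × (86 − 65) = 77.728 → 78

(95, 42, 78)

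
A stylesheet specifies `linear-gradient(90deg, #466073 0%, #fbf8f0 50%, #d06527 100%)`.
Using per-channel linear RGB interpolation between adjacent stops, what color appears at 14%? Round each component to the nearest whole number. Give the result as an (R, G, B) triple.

(121, 139, 150)

14% lies between the 0% and 50% stops, so the local fraction is t = (14 − 0)/(50 − 0) = 14/50 ≈ 0.28.
#466073 → (70, 96, 115); #fbf8f0 → (251, 248, 240).
R = 70 + 0.28 × (251 − 70) = 120.68 → 121
G = 96 + 0.28 × (248 − 96) = 138.56 → 139
B = 115 + 0.28 × (240 − 115) = 150 → 150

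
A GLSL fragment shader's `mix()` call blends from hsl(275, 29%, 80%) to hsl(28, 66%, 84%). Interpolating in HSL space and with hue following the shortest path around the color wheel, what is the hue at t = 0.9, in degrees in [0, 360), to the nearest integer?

17

Hue: 28 − 275 = -247°, but |-247| > 180 so the shorter arc goes the other way: Δh = -247 + 360 = 113°.
H = 275 + 0.9 × (113) = 376.7 → 377 → 377 mod 360 = 17°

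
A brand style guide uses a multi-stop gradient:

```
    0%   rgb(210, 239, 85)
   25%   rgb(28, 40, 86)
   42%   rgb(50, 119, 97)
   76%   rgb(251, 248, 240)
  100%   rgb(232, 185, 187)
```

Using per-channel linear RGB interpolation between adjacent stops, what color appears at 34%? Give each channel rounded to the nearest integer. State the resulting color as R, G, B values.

34% lies between the 25% and 42% stops, so the local fraction is t = (34 − 25)/(42 − 25) = 9/17 ≈ 0.5294.
R = 28 + 0.5294 × (50 − 28) = 39.647 → 40
G = 40 + 0.5294 × (119 − 40) = 81.823 → 82
B = 86 + 0.5294 × (97 − 86) = 91.823 → 92

(40, 82, 92)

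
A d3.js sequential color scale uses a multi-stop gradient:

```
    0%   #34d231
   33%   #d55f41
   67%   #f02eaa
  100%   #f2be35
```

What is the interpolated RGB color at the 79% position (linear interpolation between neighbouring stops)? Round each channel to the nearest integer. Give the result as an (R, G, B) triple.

79% lies between the 67% and 100% stops, so the local fraction is t = (79 − 67)/(100 − 67) = 12/33 ≈ 0.3636.
#f02eaa → (240, 46, 170); #f2be35 → (242, 190, 53).
R = 240 + 0.3636 × (242 − 240) = 240.727 → 241
G = 46 + 0.3636 × (190 − 46) = 98.358 → 98
B = 170 + 0.3636 × (53 − 170) = 127.459 → 127

(241, 98, 127)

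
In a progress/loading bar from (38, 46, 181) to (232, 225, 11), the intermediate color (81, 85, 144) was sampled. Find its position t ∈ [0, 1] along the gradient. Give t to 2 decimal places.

Invert the lerp on the R channel (largest span, 194): t = (81 − 38) / (232 − 38) = 43/194 = 0.22165.
Check on G: (85 − 46)/(225 − 46) = 0.2179 ✓

0.22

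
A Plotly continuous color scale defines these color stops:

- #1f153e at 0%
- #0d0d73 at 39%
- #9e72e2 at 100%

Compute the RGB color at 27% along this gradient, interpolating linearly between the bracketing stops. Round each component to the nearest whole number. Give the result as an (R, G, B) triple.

(19, 15, 99)

27% lies between the 0% and 39% stops, so the local fraction is t = (27 − 0)/(39 − 0) = 27/39 ≈ 0.6923.
#1f153e → (31, 21, 62); #0d0d73 → (13, 13, 115).
R = 31 + 0.6923 × (13 − 31) = 18.539 → 19
G = 21 + 0.6923 × (13 − 21) = 15.462 → 15
B = 62 + 0.6923 × (115 − 62) = 98.692 → 99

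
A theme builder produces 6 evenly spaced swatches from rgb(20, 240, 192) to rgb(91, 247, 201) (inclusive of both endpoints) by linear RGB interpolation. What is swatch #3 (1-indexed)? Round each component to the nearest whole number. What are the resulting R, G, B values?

(48, 243, 196)

With 6 swatches and endpoints inclusive, swatch 3 sits at t = (3 − 1)/(6 − 1) = 2/5 ≈ 0.4.
R = 20 + 0.4 × (91 − 20) = 48.4 → 48
G = 240 + 0.4 × (247 − 240) = 242.8 → 243
B = 192 + 0.4 × (201 − 192) = 195.6 → 196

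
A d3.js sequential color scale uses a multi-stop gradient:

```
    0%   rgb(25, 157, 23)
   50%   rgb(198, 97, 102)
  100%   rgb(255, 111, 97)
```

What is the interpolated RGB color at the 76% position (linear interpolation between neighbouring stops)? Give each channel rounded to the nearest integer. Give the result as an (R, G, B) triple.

(228, 104, 99)

76% lies between the 50% and 100% stops, so the local fraction is t = (76 − 50)/(100 − 50) = 26/50 ≈ 0.52.
R = 198 + 0.52 × (255 − 198) = 227.64 → 228
G = 97 + 0.52 × (111 − 97) = 104.28 → 104
B = 102 + 0.52 × (97 − 102) = 99.4 → 99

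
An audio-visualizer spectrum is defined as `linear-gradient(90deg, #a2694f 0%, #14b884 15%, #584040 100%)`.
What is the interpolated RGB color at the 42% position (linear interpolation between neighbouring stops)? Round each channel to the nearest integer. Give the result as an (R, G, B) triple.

(42, 146, 110)

42% lies between the 15% and 100% stops, so the local fraction is t = (42 − 15)/(100 − 15) = 27/85 ≈ 0.3176.
#14b884 → (20, 184, 132); #584040 → (88, 64, 64).
R = 20 + 0.3176 × (88 − 20) = 41.597 → 42
G = 184 + 0.3176 × (64 − 184) = 145.888 → 146
B = 132 + 0.3176 × (64 − 132) = 110.403 → 110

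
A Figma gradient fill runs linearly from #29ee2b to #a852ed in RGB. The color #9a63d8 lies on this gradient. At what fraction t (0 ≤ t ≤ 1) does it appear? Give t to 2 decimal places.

0.89

Invert the lerp on the B channel (largest span, 194): t = (216 − 43) / (237 − 43) = 173/194 = 0.89175.
Check on R: (154 − 41)/(168 − 41) = 0.8898 ✓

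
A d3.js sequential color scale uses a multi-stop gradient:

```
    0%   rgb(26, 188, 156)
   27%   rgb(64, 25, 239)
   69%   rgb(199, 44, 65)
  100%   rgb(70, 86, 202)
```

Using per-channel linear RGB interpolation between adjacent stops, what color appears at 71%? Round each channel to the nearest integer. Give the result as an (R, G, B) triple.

71% lies between the 69% and 100% stops, so the local fraction is t = (71 − 69)/(100 − 69) = 2/31 ≈ 0.0645.
R = 199 + 0.0645 × (70 − 199) = 190.679 → 191
G = 44 + 0.0645 × (86 − 44) = 46.709 → 47
B = 65 + 0.0645 × (202 − 65) = 73.837 → 74

(191, 47, 74)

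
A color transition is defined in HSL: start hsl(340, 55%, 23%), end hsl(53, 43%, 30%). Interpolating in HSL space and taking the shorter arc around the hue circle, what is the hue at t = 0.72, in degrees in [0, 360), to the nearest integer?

Hue: 53 − 340 = -287°, but |-287| > 180 so the shorter arc goes the other way: Δh = -287 + 360 = 73°.
H = 340 + 0.72 × (73) = 392.56 → 393 → 393 mod 360 = 33°

33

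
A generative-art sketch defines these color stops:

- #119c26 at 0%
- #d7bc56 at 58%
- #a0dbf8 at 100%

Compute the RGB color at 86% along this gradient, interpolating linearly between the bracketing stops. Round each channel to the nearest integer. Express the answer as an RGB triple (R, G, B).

86% lies between the 58% and 100% stops, so the local fraction is t = (86 − 58)/(100 − 58) = 28/42 ≈ 0.6667.
#d7bc56 → (215, 188, 86); #a0dbf8 → (160, 219, 248).
R = 215 + 0.6667 × (160 − 215) = 178.332 → 178
G = 188 + 0.6667 × (219 − 188) = 208.668 → 209
B = 86 + 0.6667 × (248 − 86) = 194.005 → 194

(178, 209, 194)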